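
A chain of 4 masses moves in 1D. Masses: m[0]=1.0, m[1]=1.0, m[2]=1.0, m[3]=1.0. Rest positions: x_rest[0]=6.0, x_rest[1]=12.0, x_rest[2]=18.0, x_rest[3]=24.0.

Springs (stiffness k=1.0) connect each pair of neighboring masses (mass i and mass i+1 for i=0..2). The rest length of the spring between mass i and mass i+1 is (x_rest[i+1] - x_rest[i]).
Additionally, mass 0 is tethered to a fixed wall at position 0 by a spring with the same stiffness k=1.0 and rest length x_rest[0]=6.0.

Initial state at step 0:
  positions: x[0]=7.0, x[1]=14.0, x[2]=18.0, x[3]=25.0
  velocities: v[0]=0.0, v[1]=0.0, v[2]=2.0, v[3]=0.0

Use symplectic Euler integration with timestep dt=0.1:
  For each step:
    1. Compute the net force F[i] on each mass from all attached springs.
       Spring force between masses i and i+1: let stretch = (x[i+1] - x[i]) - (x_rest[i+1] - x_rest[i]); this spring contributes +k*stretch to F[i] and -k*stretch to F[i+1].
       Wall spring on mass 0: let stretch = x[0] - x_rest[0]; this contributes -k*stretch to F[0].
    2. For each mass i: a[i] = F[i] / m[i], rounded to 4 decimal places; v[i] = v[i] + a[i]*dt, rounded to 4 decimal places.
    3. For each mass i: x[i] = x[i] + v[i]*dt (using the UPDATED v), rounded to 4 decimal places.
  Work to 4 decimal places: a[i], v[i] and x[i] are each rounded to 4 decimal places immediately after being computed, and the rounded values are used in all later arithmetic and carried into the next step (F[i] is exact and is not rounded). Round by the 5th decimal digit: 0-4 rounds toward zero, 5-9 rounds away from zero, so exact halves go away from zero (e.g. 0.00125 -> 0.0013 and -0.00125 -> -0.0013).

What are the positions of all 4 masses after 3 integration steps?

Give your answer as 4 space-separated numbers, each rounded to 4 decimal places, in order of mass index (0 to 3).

Step 0: x=[7.0000 14.0000 18.0000 25.0000] v=[0.0000 0.0000 2.0000 0.0000]
Step 1: x=[7.0000 13.9700 18.2300 24.9900] v=[0.0000 -0.3000 2.3000 -0.1000]
Step 2: x=[6.9997 13.9129 18.4850 24.9724] v=[-0.0030 -0.5710 2.5500 -0.1760]
Step 3: x=[6.9985 13.8324 18.7592 24.9499] v=[-0.0117 -0.8051 2.7415 -0.2247]

Answer: 6.9985 13.8324 18.7592 24.9499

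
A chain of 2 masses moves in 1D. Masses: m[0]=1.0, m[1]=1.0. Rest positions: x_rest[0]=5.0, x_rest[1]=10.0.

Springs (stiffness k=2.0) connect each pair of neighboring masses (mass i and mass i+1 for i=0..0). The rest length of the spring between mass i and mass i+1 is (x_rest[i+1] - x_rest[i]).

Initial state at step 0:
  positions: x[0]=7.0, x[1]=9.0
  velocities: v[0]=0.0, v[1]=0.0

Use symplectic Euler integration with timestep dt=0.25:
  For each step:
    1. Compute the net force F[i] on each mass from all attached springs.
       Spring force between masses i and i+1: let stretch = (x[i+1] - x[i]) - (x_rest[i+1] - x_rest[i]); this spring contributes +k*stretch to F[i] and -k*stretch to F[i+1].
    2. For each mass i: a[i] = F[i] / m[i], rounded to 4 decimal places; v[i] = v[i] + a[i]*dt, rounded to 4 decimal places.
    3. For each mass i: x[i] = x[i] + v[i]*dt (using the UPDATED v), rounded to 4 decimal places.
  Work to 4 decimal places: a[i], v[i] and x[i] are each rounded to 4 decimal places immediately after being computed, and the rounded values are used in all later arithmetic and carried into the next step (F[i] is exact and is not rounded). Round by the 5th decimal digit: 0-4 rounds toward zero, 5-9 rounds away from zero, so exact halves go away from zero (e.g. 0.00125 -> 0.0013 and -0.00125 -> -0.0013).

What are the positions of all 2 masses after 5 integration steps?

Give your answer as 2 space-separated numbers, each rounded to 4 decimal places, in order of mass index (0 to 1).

Answer: 4.0513 11.9489

Derivation:
Step 0: x=[7.0000 9.0000] v=[0.0000 0.0000]
Step 1: x=[6.6250 9.3750] v=[-1.5000 1.5000]
Step 2: x=[5.9688 10.0313] v=[-2.6250 2.6250]
Step 3: x=[5.1954 10.8048] v=[-3.0938 3.0938]
Step 4: x=[4.4981 11.5021] v=[-2.7891 2.7891]
Step 5: x=[4.0513 11.9489] v=[-1.7871 1.7871]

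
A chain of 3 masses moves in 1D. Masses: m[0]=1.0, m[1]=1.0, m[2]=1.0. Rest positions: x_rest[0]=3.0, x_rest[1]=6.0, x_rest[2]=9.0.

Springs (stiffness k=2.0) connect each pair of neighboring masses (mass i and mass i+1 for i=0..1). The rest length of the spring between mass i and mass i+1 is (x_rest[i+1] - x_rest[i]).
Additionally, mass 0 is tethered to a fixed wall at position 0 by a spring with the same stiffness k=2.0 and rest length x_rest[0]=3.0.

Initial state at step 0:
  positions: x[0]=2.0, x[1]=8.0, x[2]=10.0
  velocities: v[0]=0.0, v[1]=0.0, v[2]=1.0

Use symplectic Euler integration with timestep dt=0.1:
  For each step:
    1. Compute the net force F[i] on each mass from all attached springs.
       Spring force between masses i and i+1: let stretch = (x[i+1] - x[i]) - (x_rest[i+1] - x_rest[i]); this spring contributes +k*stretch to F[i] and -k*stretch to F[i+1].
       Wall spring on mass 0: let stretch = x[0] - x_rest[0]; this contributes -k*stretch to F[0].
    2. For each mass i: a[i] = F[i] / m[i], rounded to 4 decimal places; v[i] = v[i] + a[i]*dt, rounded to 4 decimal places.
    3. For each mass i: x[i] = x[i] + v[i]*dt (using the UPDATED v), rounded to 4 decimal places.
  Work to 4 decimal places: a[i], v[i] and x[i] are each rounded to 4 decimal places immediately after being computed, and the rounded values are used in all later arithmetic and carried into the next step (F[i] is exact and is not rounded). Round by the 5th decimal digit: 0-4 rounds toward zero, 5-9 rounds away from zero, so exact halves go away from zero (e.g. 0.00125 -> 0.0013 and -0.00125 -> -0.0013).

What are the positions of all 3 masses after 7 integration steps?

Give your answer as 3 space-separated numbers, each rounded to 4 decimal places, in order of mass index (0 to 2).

Answer: 3.6990 6.4443 10.9343

Derivation:
Step 0: x=[2.0000 8.0000 10.0000] v=[0.0000 0.0000 1.0000]
Step 1: x=[2.0800 7.9200 10.1200] v=[0.8000 -0.8000 1.2000]
Step 2: x=[2.2352 7.7672 10.2560] v=[1.5520 -1.5280 1.3600]
Step 3: x=[2.4563 7.5535 10.4022] v=[2.2114 -2.1366 1.4622]
Step 4: x=[2.7303 7.2949 10.5515] v=[2.7396 -2.5863 1.4925]
Step 5: x=[3.0410 7.0101 10.6956] v=[3.1065 -2.8479 1.4412]
Step 6: x=[3.3702 6.7196 10.8260] v=[3.2921 -2.9046 1.3041]
Step 7: x=[3.6990 6.4443 10.9343] v=[3.2879 -2.7532 1.0828]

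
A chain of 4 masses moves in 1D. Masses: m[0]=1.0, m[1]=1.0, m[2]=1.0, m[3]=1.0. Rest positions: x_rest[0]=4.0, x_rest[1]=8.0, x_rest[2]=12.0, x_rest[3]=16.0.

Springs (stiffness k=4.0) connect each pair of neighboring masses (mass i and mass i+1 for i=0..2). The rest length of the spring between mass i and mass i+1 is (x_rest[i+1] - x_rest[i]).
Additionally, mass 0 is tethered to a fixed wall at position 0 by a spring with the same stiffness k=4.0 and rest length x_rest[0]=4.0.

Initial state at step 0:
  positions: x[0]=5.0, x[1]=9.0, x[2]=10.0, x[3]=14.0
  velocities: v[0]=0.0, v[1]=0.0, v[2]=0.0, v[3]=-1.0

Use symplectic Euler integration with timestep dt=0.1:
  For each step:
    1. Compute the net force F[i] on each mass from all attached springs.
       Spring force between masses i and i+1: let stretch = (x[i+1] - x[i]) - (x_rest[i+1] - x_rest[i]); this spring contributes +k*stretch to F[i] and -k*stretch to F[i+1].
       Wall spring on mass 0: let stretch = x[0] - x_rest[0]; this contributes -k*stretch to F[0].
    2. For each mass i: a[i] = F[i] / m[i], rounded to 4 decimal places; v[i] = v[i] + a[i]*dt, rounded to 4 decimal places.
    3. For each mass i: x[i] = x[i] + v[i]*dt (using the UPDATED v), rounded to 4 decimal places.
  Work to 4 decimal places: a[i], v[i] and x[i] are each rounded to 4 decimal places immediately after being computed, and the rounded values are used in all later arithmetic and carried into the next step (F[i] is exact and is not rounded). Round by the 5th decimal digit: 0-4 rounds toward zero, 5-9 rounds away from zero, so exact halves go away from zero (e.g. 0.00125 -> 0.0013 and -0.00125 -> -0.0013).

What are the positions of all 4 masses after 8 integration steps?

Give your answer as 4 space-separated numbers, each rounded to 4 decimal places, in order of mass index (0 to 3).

Answer: 3.4648 6.6747 11.8084 14.1664

Derivation:
Step 0: x=[5.0000 9.0000 10.0000 14.0000] v=[0.0000 0.0000 0.0000 -1.0000]
Step 1: x=[4.9600 8.8800 10.1200 13.9000] v=[-0.4000 -1.2000 1.2000 -1.0000]
Step 2: x=[4.8784 8.6528 10.3416 13.8088] v=[-0.8160 -2.2720 2.2160 -0.9120]
Step 3: x=[4.7526 8.3422 10.6343 13.7389] v=[-1.2576 -3.1062 2.9274 -0.6989]
Step 4: x=[4.5803 7.9797 10.9595 13.7048] v=[-1.7228 -3.6252 3.2524 -0.3407]
Step 5: x=[4.3608 7.6004 11.2754 13.7209] v=[-2.1952 -3.7930 3.1586 0.1612]
Step 6: x=[4.0964 7.2385 11.5421 13.7992] v=[-2.6437 -3.6188 2.6668 0.7830]
Step 7: x=[3.7939 6.9231 11.7269 13.9472] v=[-3.0254 -3.1542 1.8482 1.4802]
Step 8: x=[3.4648 6.6747 11.8084 14.1664] v=[-3.2913 -2.4844 0.8148 2.1921]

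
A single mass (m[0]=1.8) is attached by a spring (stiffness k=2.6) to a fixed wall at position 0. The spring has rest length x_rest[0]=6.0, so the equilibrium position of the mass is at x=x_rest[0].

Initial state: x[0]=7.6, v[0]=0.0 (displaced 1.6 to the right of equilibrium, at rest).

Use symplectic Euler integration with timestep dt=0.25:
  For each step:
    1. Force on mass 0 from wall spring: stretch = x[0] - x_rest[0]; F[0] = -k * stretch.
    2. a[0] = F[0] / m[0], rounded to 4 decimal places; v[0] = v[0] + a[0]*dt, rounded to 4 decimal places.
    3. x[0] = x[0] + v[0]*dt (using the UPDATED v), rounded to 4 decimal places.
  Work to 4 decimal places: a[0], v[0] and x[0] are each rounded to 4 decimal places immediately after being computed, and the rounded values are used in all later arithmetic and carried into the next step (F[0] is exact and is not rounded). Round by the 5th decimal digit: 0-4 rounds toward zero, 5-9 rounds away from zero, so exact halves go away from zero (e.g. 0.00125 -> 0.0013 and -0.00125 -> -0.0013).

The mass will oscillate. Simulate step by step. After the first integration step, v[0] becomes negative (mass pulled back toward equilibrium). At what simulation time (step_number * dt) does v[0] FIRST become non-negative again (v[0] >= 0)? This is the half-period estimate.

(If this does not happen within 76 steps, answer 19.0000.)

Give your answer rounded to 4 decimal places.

Step 0: x=[7.6000] v=[0.0000]
Step 1: x=[7.4556] v=[-0.5778]
Step 2: x=[7.1798] v=[-1.1034]
Step 3: x=[6.7974] v=[-1.5295]
Step 4: x=[6.3430] v=[-1.8175]
Step 5: x=[5.8577] v=[-1.9414]
Step 6: x=[5.3852] v=[-1.8900]
Step 7: x=[4.9682] v=[-1.6680]
Step 8: x=[4.6444] v=[-1.2954]
Step 9: x=[4.4429] v=[-0.8059]
Step 10: x=[4.3820] v=[-0.2436]
Step 11: x=[4.4672] v=[0.3407]
First v>=0 after going negative at step 11, time=2.7500

Answer: 2.7500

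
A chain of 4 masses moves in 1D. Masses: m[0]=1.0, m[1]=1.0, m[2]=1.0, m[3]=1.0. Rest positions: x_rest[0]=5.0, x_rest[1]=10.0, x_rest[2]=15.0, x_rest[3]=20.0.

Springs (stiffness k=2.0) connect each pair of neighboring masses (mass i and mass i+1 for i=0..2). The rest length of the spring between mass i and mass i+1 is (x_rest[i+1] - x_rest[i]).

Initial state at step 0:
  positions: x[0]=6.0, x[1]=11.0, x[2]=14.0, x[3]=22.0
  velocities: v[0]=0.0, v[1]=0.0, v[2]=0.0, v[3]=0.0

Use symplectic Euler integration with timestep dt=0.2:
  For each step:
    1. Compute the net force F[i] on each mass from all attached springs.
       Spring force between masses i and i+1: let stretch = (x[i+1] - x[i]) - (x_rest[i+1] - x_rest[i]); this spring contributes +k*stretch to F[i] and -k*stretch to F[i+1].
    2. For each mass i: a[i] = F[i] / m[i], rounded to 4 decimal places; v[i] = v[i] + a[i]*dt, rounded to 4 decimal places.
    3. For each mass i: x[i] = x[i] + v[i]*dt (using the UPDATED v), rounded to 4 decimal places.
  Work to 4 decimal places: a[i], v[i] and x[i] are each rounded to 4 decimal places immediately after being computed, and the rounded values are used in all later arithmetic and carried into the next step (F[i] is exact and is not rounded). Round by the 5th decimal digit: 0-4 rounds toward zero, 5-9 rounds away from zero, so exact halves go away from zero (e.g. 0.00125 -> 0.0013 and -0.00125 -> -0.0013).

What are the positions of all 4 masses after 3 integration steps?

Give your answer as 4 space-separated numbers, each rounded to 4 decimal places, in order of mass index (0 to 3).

Step 0: x=[6.0000 11.0000 14.0000 22.0000] v=[0.0000 0.0000 0.0000 0.0000]
Step 1: x=[6.0000 10.8400 14.4000 21.7600] v=[0.0000 -0.8000 2.0000 -1.2000]
Step 2: x=[5.9872 10.5776 15.1040 21.3312] v=[-0.0640 -1.3120 3.5200 -2.1440]
Step 3: x=[5.9416 10.3101 15.9441 20.8042] v=[-0.2278 -1.3376 4.2003 -2.6349]

Answer: 5.9416 10.3101 15.9441 20.8042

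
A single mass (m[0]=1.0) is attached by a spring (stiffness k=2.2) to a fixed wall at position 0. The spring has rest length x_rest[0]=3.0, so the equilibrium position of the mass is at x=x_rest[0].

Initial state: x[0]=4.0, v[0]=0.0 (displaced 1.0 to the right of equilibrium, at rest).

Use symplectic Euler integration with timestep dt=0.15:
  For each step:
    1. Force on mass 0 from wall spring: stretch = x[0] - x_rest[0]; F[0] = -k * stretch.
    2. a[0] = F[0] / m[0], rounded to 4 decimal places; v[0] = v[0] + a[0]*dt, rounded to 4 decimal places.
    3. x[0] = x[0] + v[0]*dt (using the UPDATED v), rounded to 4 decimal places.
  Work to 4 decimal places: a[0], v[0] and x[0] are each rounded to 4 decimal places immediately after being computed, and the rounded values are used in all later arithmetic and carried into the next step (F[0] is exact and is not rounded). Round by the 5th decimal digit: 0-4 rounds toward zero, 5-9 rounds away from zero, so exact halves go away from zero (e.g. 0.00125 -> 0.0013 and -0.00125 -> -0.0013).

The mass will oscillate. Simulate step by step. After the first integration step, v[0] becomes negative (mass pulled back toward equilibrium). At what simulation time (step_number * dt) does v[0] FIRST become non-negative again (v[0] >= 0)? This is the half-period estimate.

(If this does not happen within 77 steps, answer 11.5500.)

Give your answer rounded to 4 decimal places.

Step 0: x=[4.0000] v=[0.0000]
Step 1: x=[3.9505] v=[-0.3300]
Step 2: x=[3.8539] v=[-0.6437]
Step 3: x=[3.7151] v=[-0.9255]
Step 4: x=[3.5409] v=[-1.1615]
Step 5: x=[3.3399] v=[-1.3400]
Step 6: x=[3.1221] v=[-1.4522]
Step 7: x=[2.8982] v=[-1.4925]
Step 8: x=[2.6794] v=[-1.4589]
Step 9: x=[2.4764] v=[-1.3531]
Step 10: x=[2.2994] v=[-1.1803]
Step 11: x=[2.1570] v=[-0.9491]
Step 12: x=[2.0564] v=[-0.6709]
Step 13: x=[2.0025] v=[-0.3595]
Step 14: x=[1.9980] v=[-0.0303]
Step 15: x=[2.0431] v=[0.3004]
First v>=0 after going negative at step 15, time=2.2500

Answer: 2.2500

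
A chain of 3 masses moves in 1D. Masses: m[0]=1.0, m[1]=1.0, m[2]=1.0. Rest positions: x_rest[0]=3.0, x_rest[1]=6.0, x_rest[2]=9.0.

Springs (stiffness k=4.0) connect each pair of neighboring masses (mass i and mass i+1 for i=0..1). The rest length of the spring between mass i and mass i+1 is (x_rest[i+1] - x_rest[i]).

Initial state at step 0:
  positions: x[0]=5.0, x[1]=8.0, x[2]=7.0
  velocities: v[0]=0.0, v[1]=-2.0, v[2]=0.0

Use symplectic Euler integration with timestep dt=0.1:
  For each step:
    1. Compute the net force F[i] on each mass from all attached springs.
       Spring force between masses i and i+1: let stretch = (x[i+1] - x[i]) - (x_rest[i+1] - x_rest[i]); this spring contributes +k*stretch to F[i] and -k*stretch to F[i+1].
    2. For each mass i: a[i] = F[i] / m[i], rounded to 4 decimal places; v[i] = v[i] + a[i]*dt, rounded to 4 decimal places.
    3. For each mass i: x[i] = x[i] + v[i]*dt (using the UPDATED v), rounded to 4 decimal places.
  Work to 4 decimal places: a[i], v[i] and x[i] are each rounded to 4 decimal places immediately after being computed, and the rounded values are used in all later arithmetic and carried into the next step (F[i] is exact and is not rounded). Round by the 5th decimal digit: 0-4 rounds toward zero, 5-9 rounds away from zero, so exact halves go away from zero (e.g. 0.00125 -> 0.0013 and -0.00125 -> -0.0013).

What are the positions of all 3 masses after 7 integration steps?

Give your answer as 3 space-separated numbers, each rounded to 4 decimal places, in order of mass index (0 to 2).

Answer: 4.0477 4.7791 9.7733

Derivation:
Step 0: x=[5.0000 8.0000 7.0000] v=[0.0000 -2.0000 0.0000]
Step 1: x=[5.0000 7.6400 7.1600] v=[0.0000 -3.6000 1.6000]
Step 2: x=[4.9856 7.1552 7.4592] v=[-0.1440 -4.8480 2.9920]
Step 3: x=[4.9380 6.5958 7.8662] v=[-0.4762 -5.5942 4.0704]
Step 4: x=[4.8367 6.0209 8.3424] v=[-1.0131 -5.7492 4.7622]
Step 5: x=[4.6628 5.4915 8.8458] v=[-1.7394 -5.2943 5.0336]
Step 6: x=[4.4020 5.0631 9.3350] v=[-2.6079 -4.2841 4.8919]
Step 7: x=[4.0477 4.7791 9.7733] v=[-3.5435 -2.8398 4.3831]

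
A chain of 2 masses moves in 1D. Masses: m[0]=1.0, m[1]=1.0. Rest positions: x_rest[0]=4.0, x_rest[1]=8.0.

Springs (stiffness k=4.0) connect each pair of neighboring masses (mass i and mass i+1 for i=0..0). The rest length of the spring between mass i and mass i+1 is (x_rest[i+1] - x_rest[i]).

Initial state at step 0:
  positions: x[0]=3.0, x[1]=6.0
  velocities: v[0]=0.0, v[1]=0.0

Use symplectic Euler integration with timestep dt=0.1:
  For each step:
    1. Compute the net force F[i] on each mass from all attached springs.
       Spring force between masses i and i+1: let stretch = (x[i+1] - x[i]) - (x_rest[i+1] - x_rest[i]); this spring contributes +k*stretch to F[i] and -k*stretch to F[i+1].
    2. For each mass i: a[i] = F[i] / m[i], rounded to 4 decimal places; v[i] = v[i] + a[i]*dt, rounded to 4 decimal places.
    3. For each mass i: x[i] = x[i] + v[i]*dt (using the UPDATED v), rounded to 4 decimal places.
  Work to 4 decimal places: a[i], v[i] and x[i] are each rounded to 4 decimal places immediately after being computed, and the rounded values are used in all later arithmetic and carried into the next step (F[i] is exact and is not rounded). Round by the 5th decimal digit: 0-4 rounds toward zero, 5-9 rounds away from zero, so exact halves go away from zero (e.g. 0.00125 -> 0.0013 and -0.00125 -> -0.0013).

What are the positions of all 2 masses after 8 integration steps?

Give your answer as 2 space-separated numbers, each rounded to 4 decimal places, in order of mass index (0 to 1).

Answer: 2.1234 6.8766

Derivation:
Step 0: x=[3.0000 6.0000] v=[0.0000 0.0000]
Step 1: x=[2.9600 6.0400] v=[-0.4000 0.4000]
Step 2: x=[2.8832 6.1168] v=[-0.7680 0.7680]
Step 3: x=[2.7757 6.2243] v=[-1.0746 1.0746]
Step 4: x=[2.6462 6.3538] v=[-1.2952 1.2952]
Step 5: x=[2.5050 6.4950] v=[-1.4122 1.4122]
Step 6: x=[2.3634 6.6366] v=[-1.4162 1.4162]
Step 7: x=[2.2327 6.7673] v=[-1.3069 1.3069]
Step 8: x=[2.1234 6.8766] v=[-1.0931 1.0931]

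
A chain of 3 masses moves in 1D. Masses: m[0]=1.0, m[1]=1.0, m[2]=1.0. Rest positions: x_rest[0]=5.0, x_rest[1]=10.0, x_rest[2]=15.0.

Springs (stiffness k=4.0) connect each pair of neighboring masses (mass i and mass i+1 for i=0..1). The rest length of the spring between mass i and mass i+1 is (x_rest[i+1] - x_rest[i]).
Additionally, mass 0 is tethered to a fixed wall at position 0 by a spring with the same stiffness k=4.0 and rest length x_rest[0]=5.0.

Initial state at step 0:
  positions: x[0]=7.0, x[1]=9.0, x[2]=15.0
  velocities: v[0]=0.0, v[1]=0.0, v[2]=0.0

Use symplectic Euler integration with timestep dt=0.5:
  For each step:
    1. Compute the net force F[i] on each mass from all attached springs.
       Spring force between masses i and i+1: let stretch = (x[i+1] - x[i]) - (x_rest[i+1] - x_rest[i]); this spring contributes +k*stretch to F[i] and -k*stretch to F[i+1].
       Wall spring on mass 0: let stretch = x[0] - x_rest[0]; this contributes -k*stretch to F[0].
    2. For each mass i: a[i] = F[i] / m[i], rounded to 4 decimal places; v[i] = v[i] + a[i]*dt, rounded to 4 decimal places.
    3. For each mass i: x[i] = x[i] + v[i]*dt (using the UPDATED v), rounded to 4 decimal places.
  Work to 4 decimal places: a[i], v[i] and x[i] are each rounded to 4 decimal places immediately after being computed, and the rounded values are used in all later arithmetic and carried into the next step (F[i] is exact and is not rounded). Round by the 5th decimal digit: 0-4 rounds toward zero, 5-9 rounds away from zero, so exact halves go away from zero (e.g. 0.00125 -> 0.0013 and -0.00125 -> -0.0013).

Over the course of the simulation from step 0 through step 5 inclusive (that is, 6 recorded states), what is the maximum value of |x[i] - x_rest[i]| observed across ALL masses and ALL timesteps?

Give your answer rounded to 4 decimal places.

Answer: 3.0000

Derivation:
Step 0: x=[7.0000 9.0000 15.0000] v=[0.0000 0.0000 0.0000]
Step 1: x=[2.0000 13.0000 14.0000] v=[-10.0000 8.0000 -2.0000]
Step 2: x=[6.0000 7.0000 17.0000] v=[8.0000 -12.0000 6.0000]
Step 3: x=[5.0000 10.0000 15.0000] v=[-2.0000 6.0000 -4.0000]
Step 4: x=[4.0000 13.0000 13.0000] v=[-2.0000 6.0000 -4.0000]
Step 5: x=[8.0000 7.0000 16.0000] v=[8.0000 -12.0000 6.0000]
Max displacement = 3.0000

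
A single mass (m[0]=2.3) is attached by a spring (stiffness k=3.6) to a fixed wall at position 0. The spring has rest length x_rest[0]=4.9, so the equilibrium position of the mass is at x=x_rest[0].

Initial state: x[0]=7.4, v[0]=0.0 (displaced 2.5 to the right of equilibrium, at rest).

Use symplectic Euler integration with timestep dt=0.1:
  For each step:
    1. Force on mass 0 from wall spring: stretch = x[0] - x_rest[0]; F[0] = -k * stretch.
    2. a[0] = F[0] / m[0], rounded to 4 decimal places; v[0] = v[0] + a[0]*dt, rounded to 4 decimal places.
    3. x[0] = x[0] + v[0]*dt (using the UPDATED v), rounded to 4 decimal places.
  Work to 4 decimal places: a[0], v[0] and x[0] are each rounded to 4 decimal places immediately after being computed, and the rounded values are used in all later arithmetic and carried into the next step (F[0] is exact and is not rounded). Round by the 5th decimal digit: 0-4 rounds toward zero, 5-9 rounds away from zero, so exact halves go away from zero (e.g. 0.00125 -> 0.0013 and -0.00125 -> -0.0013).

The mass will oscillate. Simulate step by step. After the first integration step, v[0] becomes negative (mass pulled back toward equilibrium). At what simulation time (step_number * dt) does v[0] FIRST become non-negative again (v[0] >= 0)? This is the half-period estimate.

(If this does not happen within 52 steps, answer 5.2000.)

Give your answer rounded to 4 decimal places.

Step 0: x=[7.4000] v=[0.0000]
Step 1: x=[7.3609] v=[-0.3913]
Step 2: x=[7.2833] v=[-0.7765]
Step 3: x=[7.1684] v=[-1.1495]
Step 4: x=[7.0179] v=[-1.5046]
Step 5: x=[6.8343] v=[-1.8361]
Step 6: x=[6.6204] v=[-2.1389]
Step 7: x=[6.3796] v=[-2.4082]
Step 8: x=[6.1156] v=[-2.6398]
Step 9: x=[5.8326] v=[-2.8301]
Step 10: x=[5.5350] v=[-2.9761]
Step 11: x=[5.2275] v=[-3.0755]
Step 12: x=[4.9148] v=[-3.1268]
Step 13: x=[4.6019] v=[-3.1291]
Step 14: x=[4.2937] v=[-3.0824]
Step 15: x=[3.9950] v=[-2.9875]
Step 16: x=[3.7104] v=[-2.8459]
Step 17: x=[3.4444] v=[-2.6597]
Step 18: x=[3.2012] v=[-2.4319]
Step 19: x=[2.9846] v=[-2.1660]
Step 20: x=[2.7980] v=[-1.8662]
Step 21: x=[2.6443] v=[-1.5372]
Step 22: x=[2.5259] v=[-1.1841]
Step 23: x=[2.4447] v=[-0.8125]
Step 24: x=[2.4019] v=[-0.4282]
Step 25: x=[2.3982] v=[-0.0372]
Step 26: x=[2.4336] v=[0.3544]
First v>=0 after going negative at step 26, time=2.6000

Answer: 2.6000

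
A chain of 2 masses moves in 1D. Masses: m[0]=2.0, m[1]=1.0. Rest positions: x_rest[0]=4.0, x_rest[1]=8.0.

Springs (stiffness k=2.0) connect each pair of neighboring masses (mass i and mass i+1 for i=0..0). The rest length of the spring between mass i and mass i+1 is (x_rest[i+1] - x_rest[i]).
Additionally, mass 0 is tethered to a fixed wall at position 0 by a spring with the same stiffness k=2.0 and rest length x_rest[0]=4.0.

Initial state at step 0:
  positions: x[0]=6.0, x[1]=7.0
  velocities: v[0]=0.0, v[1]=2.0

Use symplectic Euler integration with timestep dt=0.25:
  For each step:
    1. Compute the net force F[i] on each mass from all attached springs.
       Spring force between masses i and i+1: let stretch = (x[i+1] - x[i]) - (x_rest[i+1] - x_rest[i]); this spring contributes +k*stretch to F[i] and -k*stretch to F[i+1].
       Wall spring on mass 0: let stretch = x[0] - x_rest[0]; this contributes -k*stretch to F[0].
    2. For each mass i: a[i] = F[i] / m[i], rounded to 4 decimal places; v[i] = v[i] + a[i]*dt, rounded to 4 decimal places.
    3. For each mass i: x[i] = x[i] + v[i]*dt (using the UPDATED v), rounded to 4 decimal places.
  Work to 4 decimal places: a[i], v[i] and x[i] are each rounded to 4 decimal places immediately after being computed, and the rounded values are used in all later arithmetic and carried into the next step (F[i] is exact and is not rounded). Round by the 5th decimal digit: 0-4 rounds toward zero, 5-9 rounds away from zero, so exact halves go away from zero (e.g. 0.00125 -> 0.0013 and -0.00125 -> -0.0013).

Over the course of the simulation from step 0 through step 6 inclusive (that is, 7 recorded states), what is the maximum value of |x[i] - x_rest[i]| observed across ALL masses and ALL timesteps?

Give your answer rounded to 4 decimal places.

Answer: 3.6348

Derivation:
Step 0: x=[6.0000 7.0000] v=[0.0000 2.0000]
Step 1: x=[5.6875 7.8750] v=[-1.2500 3.5000]
Step 2: x=[5.1563 8.9766] v=[-2.1250 4.4063]
Step 3: x=[4.5416 10.1007] v=[-2.4590 4.4962]
Step 4: x=[3.9905 11.0299] v=[-2.2046 3.7167]
Step 5: x=[3.6299 11.5792] v=[-1.4424 2.1970]
Step 6: x=[3.5393 11.6348] v=[-0.3626 0.2224]
Max displacement = 3.6348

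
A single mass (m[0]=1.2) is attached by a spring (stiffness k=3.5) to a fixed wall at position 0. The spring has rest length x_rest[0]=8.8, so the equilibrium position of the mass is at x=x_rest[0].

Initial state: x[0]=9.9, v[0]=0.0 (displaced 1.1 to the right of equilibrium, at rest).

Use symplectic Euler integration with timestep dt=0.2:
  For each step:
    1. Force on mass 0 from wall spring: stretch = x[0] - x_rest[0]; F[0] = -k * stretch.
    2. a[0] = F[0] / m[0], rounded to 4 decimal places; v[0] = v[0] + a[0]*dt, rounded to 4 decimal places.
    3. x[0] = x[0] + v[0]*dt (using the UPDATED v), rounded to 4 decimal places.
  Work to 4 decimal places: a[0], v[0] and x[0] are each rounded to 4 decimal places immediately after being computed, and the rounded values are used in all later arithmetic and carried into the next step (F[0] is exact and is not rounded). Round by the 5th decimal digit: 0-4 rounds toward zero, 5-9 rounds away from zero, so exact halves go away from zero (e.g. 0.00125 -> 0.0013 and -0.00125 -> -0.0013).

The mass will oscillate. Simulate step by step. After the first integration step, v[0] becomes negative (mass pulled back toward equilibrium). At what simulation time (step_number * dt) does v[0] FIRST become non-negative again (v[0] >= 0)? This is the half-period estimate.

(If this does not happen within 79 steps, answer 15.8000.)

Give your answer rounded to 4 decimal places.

Answer: 2.0000

Derivation:
Step 0: x=[9.9000] v=[0.0000]
Step 1: x=[9.7717] v=[-0.6417]
Step 2: x=[9.5300] v=[-1.2085]
Step 3: x=[9.2031] v=[-1.6343]
Step 4: x=[8.8292] v=[-1.8694]
Step 5: x=[8.4519] v=[-1.8864]
Step 6: x=[8.1152] v=[-1.6833]
Step 7: x=[7.8584] v=[-1.2838]
Step 8: x=[7.7115] v=[-0.7345]
Step 9: x=[7.6916] v=[-0.0995]
Step 10: x=[7.8010] v=[0.5471]
First v>=0 after going negative at step 10, time=2.0000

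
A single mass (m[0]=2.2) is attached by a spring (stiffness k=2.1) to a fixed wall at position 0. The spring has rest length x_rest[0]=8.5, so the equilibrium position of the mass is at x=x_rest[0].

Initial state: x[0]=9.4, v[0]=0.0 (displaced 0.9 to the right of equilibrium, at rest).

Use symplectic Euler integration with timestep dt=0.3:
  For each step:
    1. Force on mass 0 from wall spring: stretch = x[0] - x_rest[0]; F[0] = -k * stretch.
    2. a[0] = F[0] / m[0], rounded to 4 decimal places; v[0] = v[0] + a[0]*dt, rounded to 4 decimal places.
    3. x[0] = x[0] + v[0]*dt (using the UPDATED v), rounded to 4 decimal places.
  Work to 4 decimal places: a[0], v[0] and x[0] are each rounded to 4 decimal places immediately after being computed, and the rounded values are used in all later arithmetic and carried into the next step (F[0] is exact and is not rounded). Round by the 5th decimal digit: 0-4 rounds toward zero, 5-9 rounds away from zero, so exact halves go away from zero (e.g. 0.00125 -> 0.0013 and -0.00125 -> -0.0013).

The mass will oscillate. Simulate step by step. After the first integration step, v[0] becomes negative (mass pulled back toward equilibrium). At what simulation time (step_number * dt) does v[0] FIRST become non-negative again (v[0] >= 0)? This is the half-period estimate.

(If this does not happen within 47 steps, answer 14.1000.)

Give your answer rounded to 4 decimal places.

Step 0: x=[9.4000] v=[0.0000]
Step 1: x=[9.3227] v=[-0.2577]
Step 2: x=[9.1747] v=[-0.4933]
Step 3: x=[8.9688] v=[-0.6865]
Step 4: x=[8.7226] v=[-0.8208]
Step 5: x=[8.4572] v=[-0.8846]
Step 6: x=[8.1955] v=[-0.8723]
Step 7: x=[7.9600] v=[-0.7851]
Step 8: x=[7.7709] v=[-0.6305]
Step 9: x=[7.6444] v=[-0.4217]
Step 10: x=[7.5914] v=[-0.1767]
Step 11: x=[7.6165] v=[0.0835]
First v>=0 after going negative at step 11, time=3.3000

Answer: 3.3000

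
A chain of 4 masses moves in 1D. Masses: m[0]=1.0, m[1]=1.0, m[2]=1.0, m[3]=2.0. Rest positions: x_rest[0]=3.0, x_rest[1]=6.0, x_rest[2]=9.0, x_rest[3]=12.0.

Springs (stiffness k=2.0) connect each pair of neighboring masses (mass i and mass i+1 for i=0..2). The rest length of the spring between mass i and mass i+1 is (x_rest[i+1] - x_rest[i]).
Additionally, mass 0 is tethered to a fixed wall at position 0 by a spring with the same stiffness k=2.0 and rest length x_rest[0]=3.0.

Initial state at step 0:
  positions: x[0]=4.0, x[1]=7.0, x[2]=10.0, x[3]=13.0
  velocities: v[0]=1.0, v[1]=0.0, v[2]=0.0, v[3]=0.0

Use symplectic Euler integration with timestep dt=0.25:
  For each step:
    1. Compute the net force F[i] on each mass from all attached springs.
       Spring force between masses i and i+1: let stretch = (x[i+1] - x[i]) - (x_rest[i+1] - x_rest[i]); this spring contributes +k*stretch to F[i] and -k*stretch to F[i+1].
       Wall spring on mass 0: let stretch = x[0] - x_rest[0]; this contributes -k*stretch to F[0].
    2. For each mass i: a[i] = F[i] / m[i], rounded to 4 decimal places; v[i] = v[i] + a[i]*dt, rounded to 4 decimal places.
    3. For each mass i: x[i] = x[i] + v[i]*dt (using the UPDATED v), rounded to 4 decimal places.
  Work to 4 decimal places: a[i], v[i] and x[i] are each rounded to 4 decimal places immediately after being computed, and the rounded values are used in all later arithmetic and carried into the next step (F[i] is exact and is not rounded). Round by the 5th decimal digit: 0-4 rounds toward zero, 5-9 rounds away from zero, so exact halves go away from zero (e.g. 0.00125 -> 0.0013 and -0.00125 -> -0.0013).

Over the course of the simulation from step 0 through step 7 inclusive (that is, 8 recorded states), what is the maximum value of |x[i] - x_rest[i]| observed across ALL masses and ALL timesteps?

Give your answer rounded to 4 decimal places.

Step 0: x=[4.0000 7.0000 10.0000 13.0000] v=[1.0000 0.0000 0.0000 0.0000]
Step 1: x=[4.1250 7.0000 10.0000 13.0000] v=[0.5000 0.0000 0.0000 0.0000]
Step 2: x=[4.0938 7.0156 10.0000 13.0000] v=[-0.1250 0.0625 0.0000 0.0000]
Step 3: x=[3.9161 7.0391 10.0020 13.0000] v=[-0.7110 0.0938 0.0078 0.0000]
Step 4: x=[3.6392 7.0426 10.0084 13.0001] v=[-1.1076 0.0138 0.0254 0.0005]
Step 5: x=[3.3328 6.9914 10.0180 13.0008] v=[-1.2255 -0.2050 0.0384 0.0026]
Step 6: x=[3.0672 6.8612 10.0221 13.0025] v=[-1.0626 -0.5210 0.0165 0.0069]
Step 7: x=[2.8924 6.6518 10.0037 13.0055] v=[-0.6992 -0.8376 -0.0738 0.0118]
Max displacement = 1.1250

Answer: 1.1250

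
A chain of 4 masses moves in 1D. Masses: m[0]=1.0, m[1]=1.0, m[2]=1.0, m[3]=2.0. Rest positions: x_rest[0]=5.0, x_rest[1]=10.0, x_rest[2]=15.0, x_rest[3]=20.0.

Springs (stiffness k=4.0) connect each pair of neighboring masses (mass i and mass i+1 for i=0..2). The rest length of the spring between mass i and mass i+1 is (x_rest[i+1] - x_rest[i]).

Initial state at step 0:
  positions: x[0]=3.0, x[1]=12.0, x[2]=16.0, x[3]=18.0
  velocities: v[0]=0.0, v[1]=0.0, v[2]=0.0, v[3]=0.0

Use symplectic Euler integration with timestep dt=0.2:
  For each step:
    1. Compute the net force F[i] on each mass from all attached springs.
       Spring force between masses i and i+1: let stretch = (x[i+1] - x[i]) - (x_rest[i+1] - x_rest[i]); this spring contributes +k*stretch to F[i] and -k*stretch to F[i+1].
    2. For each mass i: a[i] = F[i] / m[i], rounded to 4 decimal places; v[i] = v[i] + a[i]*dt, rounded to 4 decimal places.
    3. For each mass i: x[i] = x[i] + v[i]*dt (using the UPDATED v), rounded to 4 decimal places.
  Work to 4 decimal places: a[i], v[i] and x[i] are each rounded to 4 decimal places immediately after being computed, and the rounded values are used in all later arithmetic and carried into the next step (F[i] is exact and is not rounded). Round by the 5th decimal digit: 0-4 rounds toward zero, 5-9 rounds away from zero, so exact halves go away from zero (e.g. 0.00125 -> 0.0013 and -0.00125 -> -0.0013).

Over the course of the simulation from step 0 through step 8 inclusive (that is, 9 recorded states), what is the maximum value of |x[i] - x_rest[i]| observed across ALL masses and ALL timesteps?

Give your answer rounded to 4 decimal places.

Step 0: x=[3.0000 12.0000 16.0000 18.0000] v=[0.0000 0.0000 0.0000 0.0000]
Step 1: x=[3.6400 11.2000 15.6800 18.2400] v=[3.2000 -4.0000 -1.6000 1.2000]
Step 2: x=[4.6896 9.9072 15.0528 18.6752] v=[5.2480 -6.4640 -3.1360 2.1760]
Step 3: x=[5.7740 8.6029 14.1819 19.2206] v=[5.4221 -6.5216 -4.3546 2.7270]
Step 4: x=[6.5110 7.7386 13.2245 19.7629] v=[3.6852 -4.3215 -4.7868 2.7115]
Step 5: x=[6.6445 7.5556 12.4355 20.1821] v=[0.6673 -0.9149 -3.9448 2.0961]
Step 6: x=[6.1237 8.0076 12.1052 20.3816] v=[-2.6038 2.2601 -1.6514 0.9975]
Step 7: x=[5.1044 8.8138 12.4435 20.3190] v=[-5.0967 4.0311 1.6916 -0.3131]
Step 8: x=[3.8786 9.6073 13.4611 20.0263] v=[-6.1292 3.9673 5.0882 -1.4633]
Max displacement = 2.8948

Answer: 2.8948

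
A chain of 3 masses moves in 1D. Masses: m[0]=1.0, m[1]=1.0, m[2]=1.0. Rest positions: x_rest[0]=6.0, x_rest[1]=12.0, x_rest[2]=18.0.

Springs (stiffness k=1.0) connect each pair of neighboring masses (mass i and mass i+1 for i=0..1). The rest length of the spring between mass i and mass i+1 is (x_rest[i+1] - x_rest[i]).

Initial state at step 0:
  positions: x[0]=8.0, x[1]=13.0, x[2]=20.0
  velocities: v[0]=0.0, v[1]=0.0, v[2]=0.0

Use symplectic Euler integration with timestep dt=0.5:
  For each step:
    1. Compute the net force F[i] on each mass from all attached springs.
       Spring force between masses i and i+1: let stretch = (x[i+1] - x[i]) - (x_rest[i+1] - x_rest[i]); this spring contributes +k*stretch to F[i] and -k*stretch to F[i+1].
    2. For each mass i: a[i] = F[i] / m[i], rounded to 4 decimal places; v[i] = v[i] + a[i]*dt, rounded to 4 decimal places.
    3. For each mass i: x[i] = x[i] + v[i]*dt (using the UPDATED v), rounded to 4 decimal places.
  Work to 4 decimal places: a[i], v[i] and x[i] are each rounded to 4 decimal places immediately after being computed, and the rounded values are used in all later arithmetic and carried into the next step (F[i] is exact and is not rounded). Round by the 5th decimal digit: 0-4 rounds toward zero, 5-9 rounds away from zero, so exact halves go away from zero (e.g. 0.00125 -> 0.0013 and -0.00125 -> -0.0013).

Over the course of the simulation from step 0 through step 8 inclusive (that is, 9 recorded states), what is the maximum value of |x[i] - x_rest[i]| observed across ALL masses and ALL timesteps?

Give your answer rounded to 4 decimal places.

Answer: 2.4063

Derivation:
Step 0: x=[8.0000 13.0000 20.0000] v=[0.0000 0.0000 0.0000]
Step 1: x=[7.7500 13.5000 19.7500] v=[-0.5000 1.0000 -0.5000]
Step 2: x=[7.4375 14.1250 19.4375] v=[-0.6250 1.2500 -0.6250]
Step 3: x=[7.2969 14.4063 19.2969] v=[-0.2813 0.5625 -0.2813]
Step 4: x=[7.4336 14.1329 19.4336] v=[0.2734 -0.5469 0.2734]
Step 5: x=[7.7452 13.5098 19.7452] v=[0.6231 -1.2462 0.6231]
Step 6: x=[7.9979 13.0044 19.9979] v=[0.5054 -1.0108 0.5054]
Step 7: x=[8.0023 12.9958 20.0023] v=[0.0087 -0.0173 0.0087]
Step 8: x=[7.7550 13.4904 19.7550] v=[-0.4946 0.9892 -0.4946]
Max displacement = 2.4063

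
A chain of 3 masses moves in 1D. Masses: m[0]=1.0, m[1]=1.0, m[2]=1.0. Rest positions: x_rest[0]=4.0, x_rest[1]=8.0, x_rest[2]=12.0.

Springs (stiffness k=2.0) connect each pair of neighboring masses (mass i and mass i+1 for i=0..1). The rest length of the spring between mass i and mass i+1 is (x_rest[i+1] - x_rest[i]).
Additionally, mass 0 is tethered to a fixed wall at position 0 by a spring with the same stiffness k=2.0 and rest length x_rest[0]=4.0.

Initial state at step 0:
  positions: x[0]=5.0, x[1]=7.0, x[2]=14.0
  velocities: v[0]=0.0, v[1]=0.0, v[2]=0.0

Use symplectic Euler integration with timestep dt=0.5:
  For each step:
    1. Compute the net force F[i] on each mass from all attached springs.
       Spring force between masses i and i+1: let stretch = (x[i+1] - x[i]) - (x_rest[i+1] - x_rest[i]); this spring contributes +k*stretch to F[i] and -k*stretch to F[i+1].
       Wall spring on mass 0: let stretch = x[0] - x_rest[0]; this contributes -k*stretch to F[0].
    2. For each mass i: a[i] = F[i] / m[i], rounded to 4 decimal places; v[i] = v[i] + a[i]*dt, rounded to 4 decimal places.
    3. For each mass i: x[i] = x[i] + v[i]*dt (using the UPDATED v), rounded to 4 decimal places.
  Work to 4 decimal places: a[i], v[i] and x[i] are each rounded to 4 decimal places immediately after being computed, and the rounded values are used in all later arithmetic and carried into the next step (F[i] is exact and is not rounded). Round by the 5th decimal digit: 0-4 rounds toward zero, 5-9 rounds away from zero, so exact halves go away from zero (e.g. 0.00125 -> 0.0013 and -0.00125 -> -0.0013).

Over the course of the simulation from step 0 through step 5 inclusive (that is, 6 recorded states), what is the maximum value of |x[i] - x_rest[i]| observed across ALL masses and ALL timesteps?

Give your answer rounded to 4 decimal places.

Step 0: x=[5.0000 7.0000 14.0000] v=[0.0000 0.0000 0.0000]
Step 1: x=[3.5000 9.5000 12.5000] v=[-3.0000 5.0000 -3.0000]
Step 2: x=[3.2500 10.5000 11.5000] v=[-0.5000 2.0000 -2.0000]
Step 3: x=[5.0000 8.3750 12.0000] v=[3.5000 -4.2500 1.0000]
Step 4: x=[5.9375 6.3750 12.6875] v=[1.8750 -4.0000 1.3750]
Step 5: x=[4.1250 7.3125 12.2188] v=[-3.6250 1.8750 -0.9375]
Max displacement = 2.5000

Answer: 2.5000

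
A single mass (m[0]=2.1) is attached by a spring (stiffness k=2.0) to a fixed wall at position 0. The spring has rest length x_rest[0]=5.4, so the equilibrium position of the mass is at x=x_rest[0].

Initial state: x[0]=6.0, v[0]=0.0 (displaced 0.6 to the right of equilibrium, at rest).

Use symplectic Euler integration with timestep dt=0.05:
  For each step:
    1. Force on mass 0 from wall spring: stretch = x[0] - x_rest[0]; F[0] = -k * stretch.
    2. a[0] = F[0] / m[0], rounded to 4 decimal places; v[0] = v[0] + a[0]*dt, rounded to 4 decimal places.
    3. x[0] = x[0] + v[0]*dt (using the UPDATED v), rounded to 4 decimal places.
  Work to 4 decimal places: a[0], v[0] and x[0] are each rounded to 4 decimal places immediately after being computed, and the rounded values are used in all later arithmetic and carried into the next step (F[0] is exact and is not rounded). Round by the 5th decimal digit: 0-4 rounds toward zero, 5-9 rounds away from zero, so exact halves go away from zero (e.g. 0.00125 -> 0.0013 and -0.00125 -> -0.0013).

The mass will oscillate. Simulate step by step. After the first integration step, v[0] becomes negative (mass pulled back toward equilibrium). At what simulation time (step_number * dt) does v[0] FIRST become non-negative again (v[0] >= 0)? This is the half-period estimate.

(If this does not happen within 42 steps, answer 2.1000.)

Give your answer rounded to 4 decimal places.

Answer: 2.1000

Derivation:
Step 0: x=[6.0000] v=[0.0000]
Step 1: x=[5.9986] v=[-0.0286]
Step 2: x=[5.9957] v=[-0.0571]
Step 3: x=[5.9914] v=[-0.0855]
Step 4: x=[5.9857] v=[-0.1137]
Step 5: x=[5.9786] v=[-0.1416]
Step 6: x=[5.9701] v=[-0.1692]
Step 7: x=[5.9603] v=[-0.1964]
Step 8: x=[5.9491] v=[-0.2231]
Step 9: x=[5.9366] v=[-0.2493]
Step 10: x=[5.9229] v=[-0.2749]
Step 11: x=[5.9079] v=[-0.2998]
Step 12: x=[5.8917] v=[-0.3240]
Step 13: x=[5.8743] v=[-0.3474]
Step 14: x=[5.8558] v=[-0.3700]
Step 15: x=[5.8362] v=[-0.3917]
Step 16: x=[5.8156] v=[-0.4125]
Step 17: x=[5.7940] v=[-0.4323]
Step 18: x=[5.7714] v=[-0.4511]
Step 19: x=[5.7480] v=[-0.4688]
Step 20: x=[5.7237] v=[-0.4854]
Step 21: x=[5.6987] v=[-0.5008]
Step 22: x=[5.6730] v=[-0.5150]
Step 23: x=[5.6466] v=[-0.5280]
Step 24: x=[5.6196] v=[-0.5397]
Step 25: x=[5.5921] v=[-0.5502]
Step 26: x=[5.5641] v=[-0.5594]
Step 27: x=[5.5357] v=[-0.5672]
Step 28: x=[5.5070] v=[-0.5737]
Step 29: x=[5.4781] v=[-0.5788]
Step 30: x=[5.4490] v=[-0.5825]
Step 31: x=[5.4198] v=[-0.5848]
Step 32: x=[5.3905] v=[-0.5857]
Step 33: x=[5.3612] v=[-0.5853]
Step 34: x=[5.3320] v=[-0.5835]
Step 35: x=[5.3030] v=[-0.5803]
Step 36: x=[5.2742] v=[-0.5757]
Step 37: x=[5.2457] v=[-0.5697]
Step 38: x=[5.2176] v=[-0.5624]
Step 39: x=[5.1899] v=[-0.5537]
Step 40: x=[5.1627] v=[-0.5437]
Step 41: x=[5.1361] v=[-0.5324]
Step 42: x=[5.1101] v=[-0.5198]
v[0] did not become non-negative within 42 steps; using fallback time=2.1000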